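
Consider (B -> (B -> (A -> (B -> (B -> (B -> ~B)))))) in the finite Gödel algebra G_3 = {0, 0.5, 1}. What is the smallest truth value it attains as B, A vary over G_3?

The minimum is attained at B = 0.5, A = 0.5:
  ~B: Gödel ¬ of 0.5 = 0 (operand ≠ 0)
  (B -> ~B): 0.5 > 0, so result = 0
  (B -> (B -> ~B)): 0.5 > 0, so result = 0
  (B -> (B -> (B -> ~B))): 0.5 > 0, so result = 0
  (A -> (B -> (B -> (B -> ~B)))): 0.5 > 0, so result = 0
  (B -> (A -> (B -> (B -> (B -> ~B))))): 0.5 > 0, so result = 0
  (B -> (B -> (A -> (B -> (B -> (B -> ~B)))))): 0.5 > 0, so result = 0
Checking all 9 assignments confirms none give a value below 0.00.

0.00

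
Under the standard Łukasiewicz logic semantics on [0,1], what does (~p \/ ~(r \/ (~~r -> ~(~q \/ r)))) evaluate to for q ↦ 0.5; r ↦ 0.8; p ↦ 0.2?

0.80

~p: Łukasiewicz ¬ gives 1 − 0.2 = 0.8
~r: Łukasiewicz ¬ gives 1 − 0.8 = 0.2
~~r: Łukasiewicz ¬ gives 1 − 0.2 = 0.8
~q: Łukasiewicz ¬ gives 1 − 0.5 = 0.5
(~q \/ r) = max(0.5, 0.8) = 0.8
~(~q \/ r): Łukasiewicz ¬ gives 1 − 0.8 = 0.2
(~~r -> ~(~q \/ r)): min(1, 1 − 0.8 + 0.2) = 0.4
(r \/ (~~r -> ~(~q \/ r))) = max(0.8, 0.4) = 0.8
~(r \/ (~~r -> ~(~q \/ r))): Łukasiewicz ¬ gives 1 − 0.8 = 0.2
(~p \/ ~(r \/ (~~r -> ~(~q \/ r)))) = max(0.8, 0.2) = 0.8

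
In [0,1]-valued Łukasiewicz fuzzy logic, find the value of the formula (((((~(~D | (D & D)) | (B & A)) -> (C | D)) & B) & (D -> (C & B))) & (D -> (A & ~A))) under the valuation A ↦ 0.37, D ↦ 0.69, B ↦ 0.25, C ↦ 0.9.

~D: Łukasiewicz ¬ gives 1 − 0.69 = 0.31
(D & D) = min(0.69, 0.69) = 0.69
(~D | (D & D)) = max(0.31, 0.69) = 0.69
~(~D | (D & D)): Łukasiewicz ¬ gives 1 − 0.69 = 0.31
(B & A) = min(0.25, 0.37) = 0.25
(~(~D | (D & D)) | (B & A)) = max(0.31, 0.25) = 0.31
(C | D) = max(0.9, 0.69) = 0.9
((~(~D | (D & D)) | (B & A)) -> (C | D)): min(1, 1 − 0.31 + 0.9) = 1
(((~(~D | (D & D)) | (B & A)) -> (C | D)) & B) = min(1, 0.25) = 0.25
(C & B) = min(0.9, 0.25) = 0.25
(D -> (C & B)): min(1, 1 − 0.69 + 0.25) = 0.56
((((~(~D | (D & D)) | (B & A)) -> (C | D)) & B) & (D -> (C & B))) = min(0.25, 0.56) = 0.25
~A: Łukasiewicz ¬ gives 1 − 0.37 = 0.63
(A & ~A) = min(0.37, 0.63) = 0.37
(D -> (A & ~A)): min(1, 1 − 0.69 + 0.37) = 0.68
(((((~(~D | (D & D)) | (B & A)) -> (C | D)) & B) & (D -> (C & B))) & (D -> (A & ~A))) = min(0.25, 0.68) = 0.25

0.25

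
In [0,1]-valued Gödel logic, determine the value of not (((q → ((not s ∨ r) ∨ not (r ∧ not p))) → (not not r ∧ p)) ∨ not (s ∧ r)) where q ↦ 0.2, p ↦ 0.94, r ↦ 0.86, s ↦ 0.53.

not s: Gödel ¬ of 0.53 = 0 (operand ≠ 0)
(not s ∨ r) = max(0, 0.86) = 0.86
not p: Gödel ¬ of 0.94 = 0 (operand ≠ 0)
(r ∧ not p) = min(0.86, 0) = 0
not (r ∧ not p): Gödel ¬ of 0 = 1 (operand is 0)
((not s ∨ r) ∨ not (r ∧ not p)) = max(0.86, 1) = 1
(q → ((not s ∨ r) ∨ not (r ∧ not p))): 0.2 ≤ 1, so result = 1
not r: Gödel ¬ of 0.86 = 0 (operand ≠ 0)
not not r: Gödel ¬ of 0 = 1 (operand is 0)
(not not r ∧ p) = min(1, 0.94) = 0.94
((q → ((not s ∨ r) ∨ not (r ∧ not p))) → (not not r ∧ p)): 1 > 0.94, so result = 0.94
(s ∧ r) = min(0.53, 0.86) = 0.53
not (s ∧ r): Gödel ¬ of 0.53 = 0 (operand ≠ 0)
(((q → ((not s ∨ r) ∨ not (r ∧ not p))) → (not not r ∧ p)) ∨ not (s ∧ r)) = max(0.94, 0) = 0.94
not (((q → ((not s ∨ r) ∨ not (r ∧ not p))) → (not not r ∧ p)) ∨ not (s ∧ r)): Gödel ¬ of 0.94 = 0 (operand ≠ 0)

0.00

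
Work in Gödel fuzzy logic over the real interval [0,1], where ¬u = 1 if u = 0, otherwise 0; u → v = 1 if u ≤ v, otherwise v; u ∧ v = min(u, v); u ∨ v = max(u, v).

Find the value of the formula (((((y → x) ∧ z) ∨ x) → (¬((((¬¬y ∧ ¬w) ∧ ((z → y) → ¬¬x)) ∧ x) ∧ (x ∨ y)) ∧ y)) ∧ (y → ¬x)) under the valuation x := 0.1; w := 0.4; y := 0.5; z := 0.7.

0.00

(y → x): 0.5 > 0.1, so result = 0.1
((y → x) ∧ z) = min(0.1, 0.7) = 0.1
(((y → x) ∧ z) ∨ x) = max(0.1, 0.1) = 0.1
¬y: Gödel ¬ of 0.5 = 0 (operand ≠ 0)
¬¬y: Gödel ¬ of 0 = 1 (operand is 0)
¬w: Gödel ¬ of 0.4 = 0 (operand ≠ 0)
(¬¬y ∧ ¬w) = min(1, 0) = 0
(z → y): 0.7 > 0.5, so result = 0.5
¬x: Gödel ¬ of 0.1 = 0 (operand ≠ 0)
¬¬x: Gödel ¬ of 0 = 1 (operand is 0)
((z → y) → ¬¬x): 0.5 ≤ 1, so result = 1
((¬¬y ∧ ¬w) ∧ ((z → y) → ¬¬x)) = min(0, 1) = 0
(((¬¬y ∧ ¬w) ∧ ((z → y) → ¬¬x)) ∧ x) = min(0, 0.1) = 0
(x ∨ y) = max(0.1, 0.5) = 0.5
((((¬¬y ∧ ¬w) ∧ ((z → y) → ¬¬x)) ∧ x) ∧ (x ∨ y)) = min(0, 0.5) = 0
¬((((¬¬y ∧ ¬w) ∧ ((z → y) → ¬¬x)) ∧ x) ∧ (x ∨ y)): Gödel ¬ of 0 = 1 (operand is 0)
(¬((((¬¬y ∧ ¬w) ∧ ((z → y) → ¬¬x)) ∧ x) ∧ (x ∨ y)) ∧ y) = min(1, 0.5) = 0.5
((((y → x) ∧ z) ∨ x) → (¬((((¬¬y ∧ ¬w) ∧ ((z → y) → ¬¬x)) ∧ x) ∧ (x ∨ y)) ∧ y)): 0.1 ≤ 0.5, so result = 1
¬x: Gödel ¬ of 0.1 = 0 (operand ≠ 0)
(y → ¬x): 0.5 > 0, so result = 0
(((((y → x) ∧ z) ∨ x) → (¬((((¬¬y ∧ ¬w) ∧ ((z → y) → ¬¬x)) ∧ x) ∧ (x ∨ y)) ∧ y)) ∧ (y → ¬x)) = min(1, 0) = 0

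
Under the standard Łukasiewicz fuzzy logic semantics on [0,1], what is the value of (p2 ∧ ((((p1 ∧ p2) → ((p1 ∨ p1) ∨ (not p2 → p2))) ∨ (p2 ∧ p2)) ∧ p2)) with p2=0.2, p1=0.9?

(p1 ∧ p2) = min(0.9, 0.2) = 0.2
(p1 ∨ p1) = max(0.9, 0.9) = 0.9
not p2: Łukasiewicz ¬ gives 1 − 0.2 = 0.8
(not p2 → p2): min(1, 1 − 0.8 + 0.2) = 0.4
((p1 ∨ p1) ∨ (not p2 → p2)) = max(0.9, 0.4) = 0.9
((p1 ∧ p2) → ((p1 ∨ p1) ∨ (not p2 → p2))): min(1, 1 − 0.2 + 0.9) = 1
(p2 ∧ p2) = min(0.2, 0.2) = 0.2
(((p1 ∧ p2) → ((p1 ∨ p1) ∨ (not p2 → p2))) ∨ (p2 ∧ p2)) = max(1, 0.2) = 1
((((p1 ∧ p2) → ((p1 ∨ p1) ∨ (not p2 → p2))) ∨ (p2 ∧ p2)) ∧ p2) = min(1, 0.2) = 0.2
(p2 ∧ ((((p1 ∧ p2) → ((p1 ∨ p1) ∨ (not p2 → p2))) ∨ (p2 ∧ p2)) ∧ p2)) = min(0.2, 0.2) = 0.2

0.20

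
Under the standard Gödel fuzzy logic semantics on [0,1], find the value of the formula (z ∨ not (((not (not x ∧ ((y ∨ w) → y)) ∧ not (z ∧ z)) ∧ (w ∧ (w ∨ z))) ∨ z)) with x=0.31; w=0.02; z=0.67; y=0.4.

not x: Gödel ¬ of 0.31 = 0 (operand ≠ 0)
(y ∨ w) = max(0.4, 0.02) = 0.4
((y ∨ w) → y): 0.4 ≤ 0.4, so result = 1
(not x ∧ ((y ∨ w) → y)) = min(0, 1) = 0
not (not x ∧ ((y ∨ w) → y)): Gödel ¬ of 0 = 1 (operand is 0)
(z ∧ z) = min(0.67, 0.67) = 0.67
not (z ∧ z): Gödel ¬ of 0.67 = 0 (operand ≠ 0)
(not (not x ∧ ((y ∨ w) → y)) ∧ not (z ∧ z)) = min(1, 0) = 0
(w ∨ z) = max(0.02, 0.67) = 0.67
(w ∧ (w ∨ z)) = min(0.02, 0.67) = 0.02
((not (not x ∧ ((y ∨ w) → y)) ∧ not (z ∧ z)) ∧ (w ∧ (w ∨ z))) = min(0, 0.02) = 0
(((not (not x ∧ ((y ∨ w) → y)) ∧ not (z ∧ z)) ∧ (w ∧ (w ∨ z))) ∨ z) = max(0, 0.67) = 0.67
not (((not (not x ∧ ((y ∨ w) → y)) ∧ not (z ∧ z)) ∧ (w ∧ (w ∨ z))) ∨ z): Gödel ¬ of 0.67 = 0 (operand ≠ 0)
(z ∨ not (((not (not x ∧ ((y ∨ w) → y)) ∧ not (z ∧ z)) ∧ (w ∧ (w ∨ z))) ∨ z)) = max(0.67, 0) = 0.67

0.67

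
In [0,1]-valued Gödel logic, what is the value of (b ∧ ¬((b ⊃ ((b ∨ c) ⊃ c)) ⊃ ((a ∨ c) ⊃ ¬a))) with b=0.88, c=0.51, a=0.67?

(b ∨ c) = max(0.88, 0.51) = 0.88
((b ∨ c) ⊃ c): 0.88 > 0.51, so result = 0.51
(b ⊃ ((b ∨ c) ⊃ c)): 0.88 > 0.51, so result = 0.51
(a ∨ c) = max(0.67, 0.51) = 0.67
¬a: Gödel ¬ of 0.67 = 0 (operand ≠ 0)
((a ∨ c) ⊃ ¬a): 0.67 > 0, so result = 0
((b ⊃ ((b ∨ c) ⊃ c)) ⊃ ((a ∨ c) ⊃ ¬a)): 0.51 > 0, so result = 0
¬((b ⊃ ((b ∨ c) ⊃ c)) ⊃ ((a ∨ c) ⊃ ¬a)): Gödel ¬ of 0 = 1 (operand is 0)
(b ∧ ¬((b ⊃ ((b ∨ c) ⊃ c)) ⊃ ((a ∨ c) ⊃ ¬a))) = min(0.88, 1) = 0.88

0.88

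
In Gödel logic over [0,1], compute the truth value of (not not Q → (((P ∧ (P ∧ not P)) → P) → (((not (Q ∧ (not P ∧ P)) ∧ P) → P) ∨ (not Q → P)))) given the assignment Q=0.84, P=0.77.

1.00

not Q: Gödel ¬ of 0.84 = 0 (operand ≠ 0)
not not Q: Gödel ¬ of 0 = 1 (operand is 0)
not P: Gödel ¬ of 0.77 = 0 (operand ≠ 0)
(P ∧ not P) = min(0.77, 0) = 0
(P ∧ (P ∧ not P)) = min(0.77, 0) = 0
((P ∧ (P ∧ not P)) → P): 0 ≤ 0.77, so result = 1
not P: Gödel ¬ of 0.77 = 0 (operand ≠ 0)
(not P ∧ P) = min(0, 0.77) = 0
(Q ∧ (not P ∧ P)) = min(0.84, 0) = 0
not (Q ∧ (not P ∧ P)): Gödel ¬ of 0 = 1 (operand is 0)
(not (Q ∧ (not P ∧ P)) ∧ P) = min(1, 0.77) = 0.77
((not (Q ∧ (not P ∧ P)) ∧ P) → P): 0.77 ≤ 0.77, so result = 1
not Q: Gödel ¬ of 0.84 = 0 (operand ≠ 0)
(not Q → P): 0 ≤ 0.77, so result = 1
(((not (Q ∧ (not P ∧ P)) ∧ P) → P) ∨ (not Q → P)) = max(1, 1) = 1
(((P ∧ (P ∧ not P)) → P) → (((not (Q ∧ (not P ∧ P)) ∧ P) → P) ∨ (not Q → P))): 1 ≤ 1, so result = 1
(not not Q → (((P ∧ (P ∧ not P)) → P) → (((not (Q ∧ (not P ∧ P)) ∧ P) → P) ∨ (not Q → P)))): 1 ≤ 1, so result = 1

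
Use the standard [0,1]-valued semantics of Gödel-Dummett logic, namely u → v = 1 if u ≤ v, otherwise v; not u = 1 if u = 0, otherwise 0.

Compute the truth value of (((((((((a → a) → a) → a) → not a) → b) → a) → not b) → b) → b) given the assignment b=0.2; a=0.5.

(a → a): 0.5 ≤ 0.5, so result = 1
((a → a) → a): 1 > 0.5, so result = 0.5
(((a → a) → a) → a): 0.5 ≤ 0.5, so result = 1
not a: Gödel ¬ of 0.5 = 0 (operand ≠ 0)
((((a → a) → a) → a) → not a): 1 > 0, so result = 0
(((((a → a) → a) → a) → not a) → b): 0 ≤ 0.2, so result = 1
((((((a → a) → a) → a) → not a) → b) → a): 1 > 0.5, so result = 0.5
not b: Gödel ¬ of 0.2 = 0 (operand ≠ 0)
(((((((a → a) → a) → a) → not a) → b) → a) → not b): 0.5 > 0, so result = 0
((((((((a → a) → a) → a) → not a) → b) → a) → not b) → b): 0 ≤ 0.2, so result = 1
(((((((((a → a) → a) → a) → not a) → b) → a) → not b) → b) → b): 1 > 0.2, so result = 0.2

0.20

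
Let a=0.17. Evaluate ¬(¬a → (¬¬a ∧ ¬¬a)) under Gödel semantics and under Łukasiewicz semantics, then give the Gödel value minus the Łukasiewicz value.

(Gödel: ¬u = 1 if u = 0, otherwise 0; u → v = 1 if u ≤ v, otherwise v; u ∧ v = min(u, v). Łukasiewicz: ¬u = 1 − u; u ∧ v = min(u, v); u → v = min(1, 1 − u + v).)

-0.66

Gödel evaluation:
  ¬a: Gödel ¬ of 0.17 = 0 (operand ≠ 0)
  ¬a: Gödel ¬ of 0.17 = 0 (operand ≠ 0)
  ¬¬a: Gödel ¬ of 0 = 1 (operand is 0)
  ¬a: Gödel ¬ of 0.17 = 0 (operand ≠ 0)
  ¬¬a: Gödel ¬ of 0 = 1 (operand is 0)
  (¬¬a ∧ ¬¬a) = min(1, 1) = 1
  (¬a → (¬¬a ∧ ¬¬a)): 0 ≤ 1, so result = 1
  ¬(¬a → (¬¬a ∧ ¬¬a)): Gödel ¬ of 1 = 0 (operand ≠ 0)
  Gödel value = 0
Łukasiewicz evaluation:
  ¬a: Łukasiewicz ¬ gives 1 − 0.17 = 0.83
  ¬a: Łukasiewicz ¬ gives 1 − 0.17 = 0.83
  ¬¬a: Łukasiewicz ¬ gives 1 − 0.83 = 0.17
  ¬a: Łukasiewicz ¬ gives 1 − 0.17 = 0.83
  ¬¬a: Łukasiewicz ¬ gives 1 − 0.83 = 0.17
  (¬¬a ∧ ¬¬a) = min(0.17, 0.17) = 0.17
  (¬a → (¬¬a ∧ ¬¬a)): min(1, 1 − 0.83 + 0.17) = 0.34
  ¬(¬a → (¬¬a ∧ ¬¬a)): Łukasiewicz ¬ gives 1 − 0.34 = 0.66
  Łukasiewicz value = 0.66
Difference: 0 − 0.66 = -0.66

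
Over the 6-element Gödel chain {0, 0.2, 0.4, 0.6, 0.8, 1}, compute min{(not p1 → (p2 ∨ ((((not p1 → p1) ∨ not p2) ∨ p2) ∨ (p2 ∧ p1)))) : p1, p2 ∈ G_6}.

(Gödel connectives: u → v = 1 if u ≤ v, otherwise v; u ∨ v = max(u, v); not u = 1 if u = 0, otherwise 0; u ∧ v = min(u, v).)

The minimum is attained at p1 = 0, p2 = 0.2:
  not p1: Gödel ¬ of 0 = 1 (operand is 0)
  not p1: Gödel ¬ of 0 = 1 (operand is 0)
  (not p1 → p1): 1 > 0, so result = 0
  not p2: Gödel ¬ of 0.2 = 0 (operand ≠ 0)
  ((not p1 → p1) ∨ not p2) = max(0, 0) = 0
  (((not p1 → p1) ∨ not p2) ∨ p2) = max(0, 0.2) = 0.2
  (p2 ∧ p1) = min(0.2, 0) = 0
  ((((not p1 → p1) ∨ not p2) ∨ p2) ∨ (p2 ∧ p1)) = max(0.2, 0) = 0.2
  (p2 ∨ ((((not p1 → p1) ∨ not p2) ∨ p2) ∨ (p2 ∧ p1))) = max(0.2, 0.2) = 0.2
  (not p1 → (p2 ∨ ((((not p1 → p1) ∨ not p2) ∨ p2) ∨ (p2 ∧ p1)))): 1 > 0.2, so result = 0.2
Checking all 36 assignments confirms none give a value below 0.20.

0.20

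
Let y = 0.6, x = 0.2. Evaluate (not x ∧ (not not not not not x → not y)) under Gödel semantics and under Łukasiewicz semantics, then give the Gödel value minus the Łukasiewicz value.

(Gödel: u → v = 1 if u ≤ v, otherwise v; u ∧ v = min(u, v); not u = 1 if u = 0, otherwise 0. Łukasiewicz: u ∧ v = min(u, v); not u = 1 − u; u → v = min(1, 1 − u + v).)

Gödel evaluation:
  not x: Gödel ¬ of 0.2 = 0 (operand ≠ 0)
  not x: Gödel ¬ of 0.2 = 0 (operand ≠ 0)
  not not x: Gödel ¬ of 0 = 1 (operand is 0)
  not not not x: Gödel ¬ of 1 = 0 (operand ≠ 0)
  not not not not x: Gödel ¬ of 0 = 1 (operand is 0)
  not not not not not x: Gödel ¬ of 1 = 0 (operand ≠ 0)
  not y: Gödel ¬ of 0.6 = 0 (operand ≠ 0)
  (not not not not not x → not y): 0 ≤ 0, so result = 1
  (not x ∧ (not not not not not x → not y)) = min(0, 1) = 0
  Gödel value = 0
Łukasiewicz evaluation:
  not x: Łukasiewicz ¬ gives 1 − 0.2 = 0.8
  not x: Łukasiewicz ¬ gives 1 − 0.2 = 0.8
  not not x: Łukasiewicz ¬ gives 1 − 0.8 = 0.2
  not not not x: Łukasiewicz ¬ gives 1 − 0.2 = 0.8
  not not not not x: Łukasiewicz ¬ gives 1 − 0.8 = 0.2
  not not not not not x: Łukasiewicz ¬ gives 1 − 0.2 = 0.8
  not y: Łukasiewicz ¬ gives 1 − 0.6 = 0.4
  (not not not not not x → not y): min(1, 1 − 0.8 + 0.4) = 0.6
  (not x ∧ (not not not not not x → not y)) = min(0.8, 0.6) = 0.6
  Łukasiewicz value = 0.6
Difference: 0 − 0.6 = -0.60

-0.60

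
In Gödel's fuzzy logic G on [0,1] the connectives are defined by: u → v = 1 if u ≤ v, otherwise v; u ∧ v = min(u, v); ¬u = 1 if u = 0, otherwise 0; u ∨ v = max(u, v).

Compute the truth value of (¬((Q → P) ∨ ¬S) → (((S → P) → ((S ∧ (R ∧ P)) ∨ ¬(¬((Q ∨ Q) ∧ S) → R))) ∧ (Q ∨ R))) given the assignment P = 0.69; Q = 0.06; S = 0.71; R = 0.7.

(Q → P): 0.06 ≤ 0.69, so result = 1
¬S: Gödel ¬ of 0.71 = 0 (operand ≠ 0)
((Q → P) ∨ ¬S) = max(1, 0) = 1
¬((Q → P) ∨ ¬S): Gödel ¬ of 1 = 0 (operand ≠ 0)
(S → P): 0.71 > 0.69, so result = 0.69
(R ∧ P) = min(0.7, 0.69) = 0.69
(S ∧ (R ∧ P)) = min(0.71, 0.69) = 0.69
(Q ∨ Q) = max(0.06, 0.06) = 0.06
((Q ∨ Q) ∧ S) = min(0.06, 0.71) = 0.06
¬((Q ∨ Q) ∧ S): Gödel ¬ of 0.06 = 0 (operand ≠ 0)
(¬((Q ∨ Q) ∧ S) → R): 0 ≤ 0.7, so result = 1
¬(¬((Q ∨ Q) ∧ S) → R): Gödel ¬ of 1 = 0 (operand ≠ 0)
((S ∧ (R ∧ P)) ∨ ¬(¬((Q ∨ Q) ∧ S) → R)) = max(0.69, 0) = 0.69
((S → P) → ((S ∧ (R ∧ P)) ∨ ¬(¬((Q ∨ Q) ∧ S) → R))): 0.69 ≤ 0.69, so result = 1
(Q ∨ R) = max(0.06, 0.7) = 0.7
(((S → P) → ((S ∧ (R ∧ P)) ∨ ¬(¬((Q ∨ Q) ∧ S) → R))) ∧ (Q ∨ R)) = min(1, 0.7) = 0.7
(¬((Q → P) ∨ ¬S) → (((S → P) → ((S ∧ (R ∧ P)) ∨ ¬(¬((Q ∨ Q) ∧ S) → R))) ∧ (Q ∨ R))): 0 ≤ 0.7, so result = 1

1.00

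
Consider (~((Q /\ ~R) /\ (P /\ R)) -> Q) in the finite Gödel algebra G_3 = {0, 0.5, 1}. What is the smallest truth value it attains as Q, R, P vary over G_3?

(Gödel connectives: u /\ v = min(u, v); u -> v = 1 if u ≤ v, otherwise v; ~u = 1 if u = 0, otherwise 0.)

The minimum is attained at Q = 0, R = 0, P = 0:
  ~R: Gödel ¬ of 0 = 1 (operand is 0)
  (Q /\ ~R) = min(0, 1) = 0
  (P /\ R) = min(0, 0) = 0
  ((Q /\ ~R) /\ (P /\ R)) = min(0, 0) = 0
  ~((Q /\ ~R) /\ (P /\ R)): Gödel ¬ of 0 = 1 (operand is 0)
  (~((Q /\ ~R) /\ (P /\ R)) -> Q): 1 > 0, so result = 0
Checking all 27 assignments confirms none give a value below 0.00.

0.00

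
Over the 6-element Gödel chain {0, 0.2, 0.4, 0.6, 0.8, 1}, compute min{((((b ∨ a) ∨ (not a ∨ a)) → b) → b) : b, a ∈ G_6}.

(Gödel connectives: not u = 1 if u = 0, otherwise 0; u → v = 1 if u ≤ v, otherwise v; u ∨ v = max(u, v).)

The minimum is attained at b = 0.2, a = 0.2:
  (b ∨ a) = max(0.2, 0.2) = 0.2
  not a: Gödel ¬ of 0.2 = 0 (operand ≠ 0)
  (not a ∨ a) = max(0, 0.2) = 0.2
  ((b ∨ a) ∨ (not a ∨ a)) = max(0.2, 0.2) = 0.2
  (((b ∨ a) ∨ (not a ∨ a)) → b): 0.2 ≤ 0.2, so result = 1
  ((((b ∨ a) ∨ (not a ∨ a)) → b) → b): 1 > 0.2, so result = 0.2
Checking all 36 assignments confirms none give a value below 0.20.

0.20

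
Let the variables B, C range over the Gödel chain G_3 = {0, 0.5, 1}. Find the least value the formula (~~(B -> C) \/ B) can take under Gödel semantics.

0.50

The minimum is attained at B = 0.5, C = 0:
  (B -> C): 0.5 > 0, so result = 0
  ~(B -> C): Gödel ¬ of 0 = 1 (operand is 0)
  ~~(B -> C): Gödel ¬ of 1 = 0 (operand ≠ 0)
  (~~(B -> C) \/ B) = max(0, 0.5) = 0.5
Checking all 9 assignments confirms none give a value below 0.50.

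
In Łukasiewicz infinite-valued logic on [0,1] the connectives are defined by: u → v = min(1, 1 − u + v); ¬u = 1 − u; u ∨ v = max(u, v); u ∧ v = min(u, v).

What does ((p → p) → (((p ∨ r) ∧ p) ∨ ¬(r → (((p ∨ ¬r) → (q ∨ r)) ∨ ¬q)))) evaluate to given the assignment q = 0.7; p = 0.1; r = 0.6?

0.10

(p → p): min(1, 1 − 0.1 + 0.1) = 1
(p ∨ r) = max(0.1, 0.6) = 0.6
((p ∨ r) ∧ p) = min(0.6, 0.1) = 0.1
¬r: Łukasiewicz ¬ gives 1 − 0.6 = 0.4
(p ∨ ¬r) = max(0.1, 0.4) = 0.4
(q ∨ r) = max(0.7, 0.6) = 0.7
((p ∨ ¬r) → (q ∨ r)): min(1, 1 − 0.4 + 0.7) = 1
¬q: Łukasiewicz ¬ gives 1 − 0.7 = 0.3
(((p ∨ ¬r) → (q ∨ r)) ∨ ¬q) = max(1, 0.3) = 1
(r → (((p ∨ ¬r) → (q ∨ r)) ∨ ¬q)): min(1, 1 − 0.6 + 1) = 1
¬(r → (((p ∨ ¬r) → (q ∨ r)) ∨ ¬q)): Łukasiewicz ¬ gives 1 − 1 = 0
(((p ∨ r) ∧ p) ∨ ¬(r → (((p ∨ ¬r) → (q ∨ r)) ∨ ¬q))) = max(0.1, 0) = 0.1
((p → p) → (((p ∨ r) ∧ p) ∨ ¬(r → (((p ∨ ¬r) → (q ∨ r)) ∨ ¬q)))): min(1, 1 − 1 + 0.1) = 0.1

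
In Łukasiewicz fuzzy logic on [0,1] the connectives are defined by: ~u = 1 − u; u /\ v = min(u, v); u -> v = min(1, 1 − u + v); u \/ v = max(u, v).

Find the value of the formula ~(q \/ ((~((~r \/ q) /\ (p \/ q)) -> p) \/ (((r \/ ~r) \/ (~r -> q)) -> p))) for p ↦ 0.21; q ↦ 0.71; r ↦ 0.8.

~r: Łukasiewicz ¬ gives 1 − 0.8 = 0.2
(~r \/ q) = max(0.2, 0.71) = 0.71
(p \/ q) = max(0.21, 0.71) = 0.71
((~r \/ q) /\ (p \/ q)) = min(0.71, 0.71) = 0.71
~((~r \/ q) /\ (p \/ q)): Łukasiewicz ¬ gives 1 − 0.71 = 0.29
(~((~r \/ q) /\ (p \/ q)) -> p): min(1, 1 − 0.29 + 0.21) = 0.92
~r: Łukasiewicz ¬ gives 1 − 0.8 = 0.2
(r \/ ~r) = max(0.8, 0.2) = 0.8
~r: Łukasiewicz ¬ gives 1 − 0.8 = 0.2
(~r -> q): min(1, 1 − 0.2 + 0.71) = 1
((r \/ ~r) \/ (~r -> q)) = max(0.8, 1) = 1
(((r \/ ~r) \/ (~r -> q)) -> p): min(1, 1 − 1 + 0.21) = 0.21
((~((~r \/ q) /\ (p \/ q)) -> p) \/ (((r \/ ~r) \/ (~r -> q)) -> p)) = max(0.92, 0.21) = 0.92
(q \/ ((~((~r \/ q) /\ (p \/ q)) -> p) \/ (((r \/ ~r) \/ (~r -> q)) -> p))) = max(0.71, 0.92) = 0.92
~(q \/ ((~((~r \/ q) /\ (p \/ q)) -> p) \/ (((r \/ ~r) \/ (~r -> q)) -> p))): Łukasiewicz ¬ gives 1 − 0.92 = 0.08

0.08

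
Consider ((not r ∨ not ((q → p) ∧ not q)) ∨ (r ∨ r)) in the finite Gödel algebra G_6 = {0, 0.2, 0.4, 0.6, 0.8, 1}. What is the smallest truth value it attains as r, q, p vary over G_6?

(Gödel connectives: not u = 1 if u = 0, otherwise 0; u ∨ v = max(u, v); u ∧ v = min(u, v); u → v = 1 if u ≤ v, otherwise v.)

The minimum is attained at r = 0.2, q = 0, p = 0:
  not r: Gödel ¬ of 0.2 = 0 (operand ≠ 0)
  (q → p): 0 ≤ 0, so result = 1
  not q: Gödel ¬ of 0 = 1 (operand is 0)
  ((q → p) ∧ not q) = min(1, 1) = 1
  not ((q → p) ∧ not q): Gödel ¬ of 1 = 0 (operand ≠ 0)
  (not r ∨ not ((q → p) ∧ not q)) = max(0, 0) = 0
  (r ∨ r) = max(0.2, 0.2) = 0.2
  ((not r ∨ not ((q → p) ∧ not q)) ∨ (r ∨ r)) = max(0, 0.2) = 0.2
Checking all 216 assignments confirms none give a value below 0.20.

0.20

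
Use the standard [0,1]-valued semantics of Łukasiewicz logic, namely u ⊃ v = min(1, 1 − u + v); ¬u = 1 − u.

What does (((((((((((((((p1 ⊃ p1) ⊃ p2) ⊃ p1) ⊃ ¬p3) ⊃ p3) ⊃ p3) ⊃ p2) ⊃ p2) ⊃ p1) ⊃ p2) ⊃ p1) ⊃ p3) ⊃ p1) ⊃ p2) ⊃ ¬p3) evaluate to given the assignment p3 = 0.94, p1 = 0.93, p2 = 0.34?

(p1 ⊃ p1): min(1, 1 − 0.93 + 0.93) = 1
((p1 ⊃ p1) ⊃ p2): min(1, 1 − 1 + 0.34) = 0.34
(((p1 ⊃ p1) ⊃ p2) ⊃ p1): min(1, 1 − 0.34 + 0.93) = 1
¬p3: Łukasiewicz ¬ gives 1 − 0.94 = 0.06
((((p1 ⊃ p1) ⊃ p2) ⊃ p1) ⊃ ¬p3): min(1, 1 − 1 + 0.06) = 0.06
(((((p1 ⊃ p1) ⊃ p2) ⊃ p1) ⊃ ¬p3) ⊃ p3): min(1, 1 − 0.06 + 0.94) = 1
((((((p1 ⊃ p1) ⊃ p2) ⊃ p1) ⊃ ¬p3) ⊃ p3) ⊃ p3): min(1, 1 − 1 + 0.94) = 0.94
(((((((p1 ⊃ p1) ⊃ p2) ⊃ p1) ⊃ ¬p3) ⊃ p3) ⊃ p3) ⊃ p2): min(1, 1 − 0.94 + 0.34) = 0.4
((((((((p1 ⊃ p1) ⊃ p2) ⊃ p1) ⊃ ¬p3) ⊃ p3) ⊃ p3) ⊃ p2) ⊃ p2): min(1, 1 − 0.4 + 0.34) = 0.94
(((((((((p1 ⊃ p1) ⊃ p2) ⊃ p1) ⊃ ¬p3) ⊃ p3) ⊃ p3) ⊃ p2) ⊃ p2) ⊃ p1): min(1, 1 − 0.94 + 0.93) = 0.99
((((((((((p1 ⊃ p1) ⊃ p2) ⊃ p1) ⊃ ¬p3) ⊃ p3) ⊃ p3) ⊃ p2) ⊃ p2) ⊃ p1) ⊃ p2): min(1, 1 − 0.99 + 0.34) = 0.35
(((((((((((p1 ⊃ p1) ⊃ p2) ⊃ p1) ⊃ ¬p3) ⊃ p3) ⊃ p3) ⊃ p2) ⊃ p2) ⊃ p1) ⊃ p2) ⊃ p1): min(1, 1 − 0.35 + 0.93) = 1
((((((((((((p1 ⊃ p1) ⊃ p2) ⊃ p1) ⊃ ¬p3) ⊃ p3) ⊃ p3) ⊃ p2) ⊃ p2) ⊃ p1) ⊃ p2) ⊃ p1) ⊃ p3): min(1, 1 − 1 + 0.94) = 0.94
(((((((((((((p1 ⊃ p1) ⊃ p2) ⊃ p1) ⊃ ¬p3) ⊃ p3) ⊃ p3) ⊃ p2) ⊃ p2) ⊃ p1) ⊃ p2) ⊃ p1) ⊃ p3) ⊃ p1): min(1, 1 − 0.94 + 0.93) = 0.99
((((((((((((((p1 ⊃ p1) ⊃ p2) ⊃ p1) ⊃ ¬p3) ⊃ p3) ⊃ p3) ⊃ p2) ⊃ p2) ⊃ p1) ⊃ p2) ⊃ p1) ⊃ p3) ⊃ p1) ⊃ p2): min(1, 1 − 0.99 + 0.34) = 0.35
¬p3: Łukasiewicz ¬ gives 1 − 0.94 = 0.06
(((((((((((((((p1 ⊃ p1) ⊃ p2) ⊃ p1) ⊃ ¬p3) ⊃ p3) ⊃ p3) ⊃ p2) ⊃ p2) ⊃ p1) ⊃ p2) ⊃ p1) ⊃ p3) ⊃ p1) ⊃ p2) ⊃ ¬p3): min(1, 1 − 0.35 + 0.06) = 0.71

0.71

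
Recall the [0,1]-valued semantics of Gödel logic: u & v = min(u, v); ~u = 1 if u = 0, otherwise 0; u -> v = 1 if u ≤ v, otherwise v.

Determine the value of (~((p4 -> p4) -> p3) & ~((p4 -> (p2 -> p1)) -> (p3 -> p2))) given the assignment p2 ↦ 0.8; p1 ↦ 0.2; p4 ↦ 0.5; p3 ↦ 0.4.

0.00

(p4 -> p4): 0.5 ≤ 0.5, so result = 1
((p4 -> p4) -> p3): 1 > 0.4, so result = 0.4
~((p4 -> p4) -> p3): Gödel ¬ of 0.4 = 0 (operand ≠ 0)
(p2 -> p1): 0.8 > 0.2, so result = 0.2
(p4 -> (p2 -> p1)): 0.5 > 0.2, so result = 0.2
(p3 -> p2): 0.4 ≤ 0.8, so result = 1
((p4 -> (p2 -> p1)) -> (p3 -> p2)): 0.2 ≤ 1, so result = 1
~((p4 -> (p2 -> p1)) -> (p3 -> p2)): Gödel ¬ of 1 = 0 (operand ≠ 0)
(~((p4 -> p4) -> p3) & ~((p4 -> (p2 -> p1)) -> (p3 -> p2))) = min(0, 0) = 0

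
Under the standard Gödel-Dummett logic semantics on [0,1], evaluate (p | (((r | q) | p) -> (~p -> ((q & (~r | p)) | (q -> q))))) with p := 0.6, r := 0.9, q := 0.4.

1.00

(r | q) = max(0.9, 0.4) = 0.9
((r | q) | p) = max(0.9, 0.6) = 0.9
~p: Gödel ¬ of 0.6 = 0 (operand ≠ 0)
~r: Gödel ¬ of 0.9 = 0 (operand ≠ 0)
(~r | p) = max(0, 0.6) = 0.6
(q & (~r | p)) = min(0.4, 0.6) = 0.4
(q -> q): 0.4 ≤ 0.4, so result = 1
((q & (~r | p)) | (q -> q)) = max(0.4, 1) = 1
(~p -> ((q & (~r | p)) | (q -> q))): 0 ≤ 1, so result = 1
(((r | q) | p) -> (~p -> ((q & (~r | p)) | (q -> q)))): 0.9 ≤ 1, so result = 1
(p | (((r | q) | p) -> (~p -> ((q & (~r | p)) | (q -> q))))) = max(0.6, 1) = 1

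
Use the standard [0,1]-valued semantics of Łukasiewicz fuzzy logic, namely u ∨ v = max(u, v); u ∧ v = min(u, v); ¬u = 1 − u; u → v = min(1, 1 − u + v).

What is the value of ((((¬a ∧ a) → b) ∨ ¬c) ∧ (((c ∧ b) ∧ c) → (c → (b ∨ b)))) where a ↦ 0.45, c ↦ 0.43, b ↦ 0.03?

0.58

¬a: Łukasiewicz ¬ gives 1 − 0.45 = 0.55
(¬a ∧ a) = min(0.55, 0.45) = 0.45
((¬a ∧ a) → b): min(1, 1 − 0.45 + 0.03) = 0.58
¬c: Łukasiewicz ¬ gives 1 − 0.43 = 0.57
(((¬a ∧ a) → b) ∨ ¬c) = max(0.58, 0.57) = 0.58
(c ∧ b) = min(0.43, 0.03) = 0.03
((c ∧ b) ∧ c) = min(0.03, 0.43) = 0.03
(b ∨ b) = max(0.03, 0.03) = 0.03
(c → (b ∨ b)): min(1, 1 − 0.43 + 0.03) = 0.6
(((c ∧ b) ∧ c) → (c → (b ∨ b))): min(1, 1 − 0.03 + 0.6) = 1
((((¬a ∧ a) → b) ∨ ¬c) ∧ (((c ∧ b) ∧ c) → (c → (b ∨ b)))) = min(0.58, 1) = 0.58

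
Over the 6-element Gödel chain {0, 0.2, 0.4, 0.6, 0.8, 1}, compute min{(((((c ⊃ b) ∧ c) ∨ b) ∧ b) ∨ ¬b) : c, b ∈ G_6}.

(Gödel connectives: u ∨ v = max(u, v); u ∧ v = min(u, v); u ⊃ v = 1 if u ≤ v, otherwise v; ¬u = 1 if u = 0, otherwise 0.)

0.20

The minimum is attained at c = 0, b = 0.2:
  (c ⊃ b): 0 ≤ 0.2, so result = 1
  ((c ⊃ b) ∧ c) = min(1, 0) = 0
  (((c ⊃ b) ∧ c) ∨ b) = max(0, 0.2) = 0.2
  ((((c ⊃ b) ∧ c) ∨ b) ∧ b) = min(0.2, 0.2) = 0.2
  ¬b: Gödel ¬ of 0.2 = 0 (operand ≠ 0)
  (((((c ⊃ b) ∧ c) ∨ b) ∧ b) ∨ ¬b) = max(0.2, 0) = 0.2
Checking all 36 assignments confirms none give a value below 0.20.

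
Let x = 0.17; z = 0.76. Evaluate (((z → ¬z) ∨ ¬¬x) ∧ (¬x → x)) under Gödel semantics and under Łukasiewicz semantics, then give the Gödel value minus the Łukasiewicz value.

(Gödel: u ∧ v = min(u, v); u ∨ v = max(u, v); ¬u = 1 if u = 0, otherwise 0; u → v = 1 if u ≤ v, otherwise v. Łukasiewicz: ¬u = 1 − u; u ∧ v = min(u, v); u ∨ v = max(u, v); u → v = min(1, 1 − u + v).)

0.66

Gödel evaluation:
  ¬z: Gödel ¬ of 0.76 = 0 (operand ≠ 0)
  (z → ¬z): 0.76 > 0, so result = 0
  ¬x: Gödel ¬ of 0.17 = 0 (operand ≠ 0)
  ¬¬x: Gödel ¬ of 0 = 1 (operand is 0)
  ((z → ¬z) ∨ ¬¬x) = max(0, 1) = 1
  ¬x: Gödel ¬ of 0.17 = 0 (operand ≠ 0)
  (¬x → x): 0 ≤ 0.17, so result = 1
  (((z → ¬z) ∨ ¬¬x) ∧ (¬x → x)) = min(1, 1) = 1
  Gödel value = 1
Łukasiewicz evaluation:
  ¬z: Łukasiewicz ¬ gives 1 − 0.76 = 0.24
  (z → ¬z): min(1, 1 − 0.76 + 0.24) = 0.48
  ¬x: Łukasiewicz ¬ gives 1 − 0.17 = 0.83
  ¬¬x: Łukasiewicz ¬ gives 1 − 0.83 = 0.17
  ((z → ¬z) ∨ ¬¬x) = max(0.48, 0.17) = 0.48
  ¬x: Łukasiewicz ¬ gives 1 − 0.17 = 0.83
  (¬x → x): min(1, 1 − 0.83 + 0.17) = 0.34
  (((z → ¬z) ∨ ¬¬x) ∧ (¬x → x)) = min(0.48, 0.34) = 0.34
  Łukasiewicz value = 0.34
Difference: 1 − 0.34 = 0.66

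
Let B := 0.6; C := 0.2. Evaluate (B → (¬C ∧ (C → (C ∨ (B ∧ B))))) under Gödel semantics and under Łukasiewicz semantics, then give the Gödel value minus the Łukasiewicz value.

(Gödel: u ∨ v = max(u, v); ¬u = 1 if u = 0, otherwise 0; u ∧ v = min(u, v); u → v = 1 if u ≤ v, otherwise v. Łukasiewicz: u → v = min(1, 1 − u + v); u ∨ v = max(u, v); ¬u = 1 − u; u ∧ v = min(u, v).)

Gödel evaluation:
  ¬C: Gödel ¬ of 0.2 = 0 (operand ≠ 0)
  (B ∧ B) = min(0.6, 0.6) = 0.6
  (C ∨ (B ∧ B)) = max(0.2, 0.6) = 0.6
  (C → (C ∨ (B ∧ B))): 0.2 ≤ 0.6, so result = 1
  (¬C ∧ (C → (C ∨ (B ∧ B)))) = min(0, 1) = 0
  (B → (¬C ∧ (C → (C ∨ (B ∧ B))))): 0.6 > 0, so result = 0
  Gödel value = 0
Łukasiewicz evaluation:
  ¬C: Łukasiewicz ¬ gives 1 − 0.2 = 0.8
  (B ∧ B) = min(0.6, 0.6) = 0.6
  (C ∨ (B ∧ B)) = max(0.2, 0.6) = 0.6
  (C → (C ∨ (B ∧ B))): min(1, 1 − 0.2 + 0.6) = 1
  (¬C ∧ (C → (C ∨ (B ∧ B)))) = min(0.8, 1) = 0.8
  (B → (¬C ∧ (C → (C ∨ (B ∧ B))))): min(1, 1 − 0.6 + 0.8) = 1
  Łukasiewicz value = 1
Difference: 0 − 1 = -1.00

-1.00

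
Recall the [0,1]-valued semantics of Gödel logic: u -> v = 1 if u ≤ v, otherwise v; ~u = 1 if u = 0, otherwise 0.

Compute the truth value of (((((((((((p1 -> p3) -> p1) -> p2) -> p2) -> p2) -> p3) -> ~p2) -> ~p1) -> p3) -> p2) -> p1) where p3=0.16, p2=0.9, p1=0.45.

0.45

(p1 -> p3): 0.45 > 0.16, so result = 0.16
((p1 -> p3) -> p1): 0.16 ≤ 0.45, so result = 1
(((p1 -> p3) -> p1) -> p2): 1 > 0.9, so result = 0.9
((((p1 -> p3) -> p1) -> p2) -> p2): 0.9 ≤ 0.9, so result = 1
(((((p1 -> p3) -> p1) -> p2) -> p2) -> p2): 1 > 0.9, so result = 0.9
((((((p1 -> p3) -> p1) -> p2) -> p2) -> p2) -> p3): 0.9 > 0.16, so result = 0.16
~p2: Gödel ¬ of 0.9 = 0 (operand ≠ 0)
(((((((p1 -> p3) -> p1) -> p2) -> p2) -> p2) -> p3) -> ~p2): 0.16 > 0, so result = 0
~p1: Gödel ¬ of 0.45 = 0 (operand ≠ 0)
((((((((p1 -> p3) -> p1) -> p2) -> p2) -> p2) -> p3) -> ~p2) -> ~p1): 0 ≤ 0, so result = 1
(((((((((p1 -> p3) -> p1) -> p2) -> p2) -> p2) -> p3) -> ~p2) -> ~p1) -> p3): 1 > 0.16, so result = 0.16
((((((((((p1 -> p3) -> p1) -> p2) -> p2) -> p2) -> p3) -> ~p2) -> ~p1) -> p3) -> p2): 0.16 ≤ 0.9, so result = 1
(((((((((((p1 -> p3) -> p1) -> p2) -> p2) -> p2) -> p3) -> ~p2) -> ~p1) -> p3) -> p2) -> p1): 1 > 0.45, so result = 0.45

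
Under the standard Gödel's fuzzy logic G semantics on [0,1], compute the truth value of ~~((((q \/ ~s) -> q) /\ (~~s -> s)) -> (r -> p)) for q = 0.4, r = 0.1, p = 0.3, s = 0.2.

1.00

~s: Gödel ¬ of 0.2 = 0 (operand ≠ 0)
(q \/ ~s) = max(0.4, 0) = 0.4
((q \/ ~s) -> q): 0.4 ≤ 0.4, so result = 1
~s: Gödel ¬ of 0.2 = 0 (operand ≠ 0)
~~s: Gödel ¬ of 0 = 1 (operand is 0)
(~~s -> s): 1 > 0.2, so result = 0.2
(((q \/ ~s) -> q) /\ (~~s -> s)) = min(1, 0.2) = 0.2
(r -> p): 0.1 ≤ 0.3, so result = 1
((((q \/ ~s) -> q) /\ (~~s -> s)) -> (r -> p)): 0.2 ≤ 1, so result = 1
~((((q \/ ~s) -> q) /\ (~~s -> s)) -> (r -> p)): Gödel ¬ of 1 = 0 (operand ≠ 0)
~~((((q \/ ~s) -> q) /\ (~~s -> s)) -> (r -> p)): Gödel ¬ of 0 = 1 (operand is 0)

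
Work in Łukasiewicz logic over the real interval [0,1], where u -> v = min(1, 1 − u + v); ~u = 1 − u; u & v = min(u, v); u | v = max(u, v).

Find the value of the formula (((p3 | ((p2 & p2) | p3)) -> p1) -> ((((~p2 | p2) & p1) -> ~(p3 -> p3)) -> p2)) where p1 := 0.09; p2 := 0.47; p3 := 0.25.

0.94

(p2 & p2) = min(0.47, 0.47) = 0.47
((p2 & p2) | p3) = max(0.47, 0.25) = 0.47
(p3 | ((p2 & p2) | p3)) = max(0.25, 0.47) = 0.47
((p3 | ((p2 & p2) | p3)) -> p1): min(1, 1 − 0.47 + 0.09) = 0.62
~p2: Łukasiewicz ¬ gives 1 − 0.47 = 0.53
(~p2 | p2) = max(0.53, 0.47) = 0.53
((~p2 | p2) & p1) = min(0.53, 0.09) = 0.09
(p3 -> p3): min(1, 1 − 0.25 + 0.25) = 1
~(p3 -> p3): Łukasiewicz ¬ gives 1 − 1 = 0
(((~p2 | p2) & p1) -> ~(p3 -> p3)): min(1, 1 − 0.09 + 0) = 0.91
((((~p2 | p2) & p1) -> ~(p3 -> p3)) -> p2): min(1, 1 − 0.91 + 0.47) = 0.56
(((p3 | ((p2 & p2) | p3)) -> p1) -> ((((~p2 | p2) & p1) -> ~(p3 -> p3)) -> p2)): min(1, 1 − 0.62 + 0.56) = 0.94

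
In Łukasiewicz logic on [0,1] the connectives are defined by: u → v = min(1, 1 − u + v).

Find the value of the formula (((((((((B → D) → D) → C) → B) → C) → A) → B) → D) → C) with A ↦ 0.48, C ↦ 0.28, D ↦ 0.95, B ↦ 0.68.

0.28

(B → D): min(1, 1 − 0.68 + 0.95) = 1
((B → D) → D): min(1, 1 − 1 + 0.95) = 0.95
(((B → D) → D) → C): min(1, 1 − 0.95 + 0.28) = 0.33
((((B → D) → D) → C) → B): min(1, 1 − 0.33 + 0.68) = 1
(((((B → D) → D) → C) → B) → C): min(1, 1 − 1 + 0.28) = 0.28
((((((B → D) → D) → C) → B) → C) → A): min(1, 1 − 0.28 + 0.48) = 1
(((((((B → D) → D) → C) → B) → C) → A) → B): min(1, 1 − 1 + 0.68) = 0.68
((((((((B → D) → D) → C) → B) → C) → A) → B) → D): min(1, 1 − 0.68 + 0.95) = 1
(((((((((B → D) → D) → C) → B) → C) → A) → B) → D) → C): min(1, 1 − 1 + 0.28) = 0.28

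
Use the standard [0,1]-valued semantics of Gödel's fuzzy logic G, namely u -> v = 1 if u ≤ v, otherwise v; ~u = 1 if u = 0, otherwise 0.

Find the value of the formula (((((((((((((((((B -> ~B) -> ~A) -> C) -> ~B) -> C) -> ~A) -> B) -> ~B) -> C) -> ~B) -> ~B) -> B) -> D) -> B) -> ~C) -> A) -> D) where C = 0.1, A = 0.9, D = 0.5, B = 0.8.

~B: Gödel ¬ of 0.8 = 0 (operand ≠ 0)
(B -> ~B): 0.8 > 0, so result = 0
~A: Gödel ¬ of 0.9 = 0 (operand ≠ 0)
((B -> ~B) -> ~A): 0 ≤ 0, so result = 1
(((B -> ~B) -> ~A) -> C): 1 > 0.1, so result = 0.1
~B: Gödel ¬ of 0.8 = 0 (operand ≠ 0)
((((B -> ~B) -> ~A) -> C) -> ~B): 0.1 > 0, so result = 0
(((((B -> ~B) -> ~A) -> C) -> ~B) -> C): 0 ≤ 0.1, so result = 1
~A: Gödel ¬ of 0.9 = 0 (operand ≠ 0)
((((((B -> ~B) -> ~A) -> C) -> ~B) -> C) -> ~A): 1 > 0, so result = 0
(((((((B -> ~B) -> ~A) -> C) -> ~B) -> C) -> ~A) -> B): 0 ≤ 0.8, so result = 1
~B: Gödel ¬ of 0.8 = 0 (operand ≠ 0)
((((((((B -> ~B) -> ~A) -> C) -> ~B) -> C) -> ~A) -> B) -> ~B): 1 > 0, so result = 0
(((((((((B -> ~B) -> ~A) -> C) -> ~B) -> C) -> ~A) -> B) -> ~B) -> C): 0 ≤ 0.1, so result = 1
~B: Gödel ¬ of 0.8 = 0 (operand ≠ 0)
((((((((((B -> ~B) -> ~A) -> C) -> ~B) -> C) -> ~A) -> B) -> ~B) -> C) -> ~B): 1 > 0, so result = 0
~B: Gödel ¬ of 0.8 = 0 (operand ≠ 0)
(((((((((((B -> ~B) -> ~A) -> C) -> ~B) -> C) -> ~A) -> B) -> ~B) -> C) -> ~B) -> ~B): 0 ≤ 0, so result = 1
((((((((((((B -> ~B) -> ~A) -> C) -> ~B) -> C) -> ~A) -> B) -> ~B) -> C) -> ~B) -> ~B) -> B): 1 > 0.8, so result = 0.8
(((((((((((((B -> ~B) -> ~A) -> C) -> ~B) -> C) -> ~A) -> B) -> ~B) -> C) -> ~B) -> ~B) -> B) -> D): 0.8 > 0.5, so result = 0.5
((((((((((((((B -> ~B) -> ~A) -> C) -> ~B) -> C) -> ~A) -> B) -> ~B) -> C) -> ~B) -> ~B) -> B) -> D) -> B): 0.5 ≤ 0.8, so result = 1
~C: Gödel ¬ of 0.1 = 0 (operand ≠ 0)
(((((((((((((((B -> ~B) -> ~A) -> C) -> ~B) -> C) -> ~A) -> B) -> ~B) -> C) -> ~B) -> ~B) -> B) -> D) -> B) -> ~C): 1 > 0, so result = 0
((((((((((((((((B -> ~B) -> ~A) -> C) -> ~B) -> C) -> ~A) -> B) -> ~B) -> C) -> ~B) -> ~B) -> B) -> D) -> B) -> ~C) -> A): 0 ≤ 0.9, so result = 1
(((((((((((((((((B -> ~B) -> ~A) -> C) -> ~B) -> C) -> ~A) -> B) -> ~B) -> C) -> ~B) -> ~B) -> B) -> D) -> B) -> ~C) -> A) -> D): 1 > 0.5, so result = 0.5

0.50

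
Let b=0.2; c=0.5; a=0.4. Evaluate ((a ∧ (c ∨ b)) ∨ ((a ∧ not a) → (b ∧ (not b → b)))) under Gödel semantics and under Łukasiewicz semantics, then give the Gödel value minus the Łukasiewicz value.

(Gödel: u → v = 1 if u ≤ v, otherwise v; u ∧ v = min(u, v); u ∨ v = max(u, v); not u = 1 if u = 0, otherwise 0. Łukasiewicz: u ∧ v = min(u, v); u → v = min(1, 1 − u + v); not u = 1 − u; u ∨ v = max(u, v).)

0.20

Gödel evaluation:
  (c ∨ b) = max(0.5, 0.2) = 0.5
  (a ∧ (c ∨ b)) = min(0.4, 0.5) = 0.4
  not a: Gödel ¬ of 0.4 = 0 (operand ≠ 0)
  (a ∧ not a) = min(0.4, 0) = 0
  not b: Gödel ¬ of 0.2 = 0 (operand ≠ 0)
  (not b → b): 0 ≤ 0.2, so result = 1
  (b ∧ (not b → b)) = min(0.2, 1) = 0.2
  ((a ∧ not a) → (b ∧ (not b → b))): 0 ≤ 0.2, so result = 1
  ((a ∧ (c ∨ b)) ∨ ((a ∧ not a) → (b ∧ (not b → b)))) = max(0.4, 1) = 1
  Gödel value = 1
Łukasiewicz evaluation:
  (c ∨ b) = max(0.5, 0.2) = 0.5
  (a ∧ (c ∨ b)) = min(0.4, 0.5) = 0.4
  not a: Łukasiewicz ¬ gives 1 − 0.4 = 0.6
  (a ∧ not a) = min(0.4, 0.6) = 0.4
  not b: Łukasiewicz ¬ gives 1 − 0.2 = 0.8
  (not b → b): min(1, 1 − 0.8 + 0.2) = 0.4
  (b ∧ (not b → b)) = min(0.2, 0.4) = 0.2
  ((a ∧ not a) → (b ∧ (not b → b))): min(1, 1 − 0.4 + 0.2) = 0.8
  ((a ∧ (c ∨ b)) ∨ ((a ∧ not a) → (b ∧ (not b → b)))) = max(0.4, 0.8) = 0.8
  Łukasiewicz value = 0.8
Difference: 1 − 0.8 = 0.20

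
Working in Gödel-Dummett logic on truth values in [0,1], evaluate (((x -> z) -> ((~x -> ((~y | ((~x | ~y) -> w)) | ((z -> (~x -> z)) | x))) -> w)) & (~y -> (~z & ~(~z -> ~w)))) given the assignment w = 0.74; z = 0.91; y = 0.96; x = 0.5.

(x -> z): 0.5 ≤ 0.91, so result = 1
~x: Gödel ¬ of 0.5 = 0 (operand ≠ 0)
~y: Gödel ¬ of 0.96 = 0 (operand ≠ 0)
~x: Gödel ¬ of 0.5 = 0 (operand ≠ 0)
~y: Gödel ¬ of 0.96 = 0 (operand ≠ 0)
(~x | ~y) = max(0, 0) = 0
((~x | ~y) -> w): 0 ≤ 0.74, so result = 1
(~y | ((~x | ~y) -> w)) = max(0, 1) = 1
~x: Gödel ¬ of 0.5 = 0 (operand ≠ 0)
(~x -> z): 0 ≤ 0.91, so result = 1
(z -> (~x -> z)): 0.91 ≤ 1, so result = 1
((z -> (~x -> z)) | x) = max(1, 0.5) = 1
((~y | ((~x | ~y) -> w)) | ((z -> (~x -> z)) | x)) = max(1, 1) = 1
(~x -> ((~y | ((~x | ~y) -> w)) | ((z -> (~x -> z)) | x))): 0 ≤ 1, so result = 1
((~x -> ((~y | ((~x | ~y) -> w)) | ((z -> (~x -> z)) | x))) -> w): 1 > 0.74, so result = 0.74
((x -> z) -> ((~x -> ((~y | ((~x | ~y) -> w)) | ((z -> (~x -> z)) | x))) -> w)): 1 > 0.74, so result = 0.74
~y: Gödel ¬ of 0.96 = 0 (operand ≠ 0)
~z: Gödel ¬ of 0.91 = 0 (operand ≠ 0)
~z: Gödel ¬ of 0.91 = 0 (operand ≠ 0)
~w: Gödel ¬ of 0.74 = 0 (operand ≠ 0)
(~z -> ~w): 0 ≤ 0, so result = 1
~(~z -> ~w): Gödel ¬ of 1 = 0 (operand ≠ 0)
(~z & ~(~z -> ~w)) = min(0, 0) = 0
(~y -> (~z & ~(~z -> ~w))): 0 ≤ 0, so result = 1
(((x -> z) -> ((~x -> ((~y | ((~x | ~y) -> w)) | ((z -> (~x -> z)) | x))) -> w)) & (~y -> (~z & ~(~z -> ~w)))) = min(0.74, 1) = 0.74

0.74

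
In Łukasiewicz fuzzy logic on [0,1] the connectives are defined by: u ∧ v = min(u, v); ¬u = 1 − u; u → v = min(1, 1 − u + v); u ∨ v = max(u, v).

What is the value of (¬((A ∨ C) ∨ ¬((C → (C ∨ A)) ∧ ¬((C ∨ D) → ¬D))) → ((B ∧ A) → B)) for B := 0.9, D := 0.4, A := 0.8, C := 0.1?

(A ∨ C) = max(0.8, 0.1) = 0.8
(C ∨ A) = max(0.1, 0.8) = 0.8
(C → (C ∨ A)): min(1, 1 − 0.1 + 0.8) = 1
(C ∨ D) = max(0.1, 0.4) = 0.4
¬D: Łukasiewicz ¬ gives 1 − 0.4 = 0.6
((C ∨ D) → ¬D): min(1, 1 − 0.4 + 0.6) = 1
¬((C ∨ D) → ¬D): Łukasiewicz ¬ gives 1 − 1 = 0
((C → (C ∨ A)) ∧ ¬((C ∨ D) → ¬D)) = min(1, 0) = 0
¬((C → (C ∨ A)) ∧ ¬((C ∨ D) → ¬D)): Łukasiewicz ¬ gives 1 − 0 = 1
((A ∨ C) ∨ ¬((C → (C ∨ A)) ∧ ¬((C ∨ D) → ¬D))) = max(0.8, 1) = 1
¬((A ∨ C) ∨ ¬((C → (C ∨ A)) ∧ ¬((C ∨ D) → ¬D))): Łukasiewicz ¬ gives 1 − 1 = 0
(B ∧ A) = min(0.9, 0.8) = 0.8
((B ∧ A) → B): min(1, 1 − 0.8 + 0.9) = 1
(¬((A ∨ C) ∨ ¬((C → (C ∨ A)) ∧ ¬((C ∨ D) → ¬D))) → ((B ∧ A) → B)): min(1, 1 − 0 + 1) = 1

1.00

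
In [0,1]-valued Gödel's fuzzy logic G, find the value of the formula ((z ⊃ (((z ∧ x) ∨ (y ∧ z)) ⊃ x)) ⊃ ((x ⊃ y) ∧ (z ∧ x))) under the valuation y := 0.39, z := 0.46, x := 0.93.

0.39

(z ∧ x) = min(0.46, 0.93) = 0.46
(y ∧ z) = min(0.39, 0.46) = 0.39
((z ∧ x) ∨ (y ∧ z)) = max(0.46, 0.39) = 0.46
(((z ∧ x) ∨ (y ∧ z)) ⊃ x): 0.46 ≤ 0.93, so result = 1
(z ⊃ (((z ∧ x) ∨ (y ∧ z)) ⊃ x)): 0.46 ≤ 1, so result = 1
(x ⊃ y): 0.93 > 0.39, so result = 0.39
(z ∧ x) = min(0.46, 0.93) = 0.46
((x ⊃ y) ∧ (z ∧ x)) = min(0.39, 0.46) = 0.39
((z ⊃ (((z ∧ x) ∨ (y ∧ z)) ⊃ x)) ⊃ ((x ⊃ y) ∧ (z ∧ x))): 1 > 0.39, so result = 0.39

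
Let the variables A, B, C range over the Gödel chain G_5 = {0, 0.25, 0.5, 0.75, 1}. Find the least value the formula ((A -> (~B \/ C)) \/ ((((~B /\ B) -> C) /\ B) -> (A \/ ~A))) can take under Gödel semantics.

The minimum is attained at A = 0.25, B = 0.5, C = 0:
  ~B: Gödel ¬ of 0.5 = 0 (operand ≠ 0)
  (~B \/ C) = max(0, 0) = 0
  (A -> (~B \/ C)): 0.25 > 0, so result = 0
  ~B: Gödel ¬ of 0.5 = 0 (operand ≠ 0)
  (~B /\ B) = min(0, 0.5) = 0
  ((~B /\ B) -> C): 0 ≤ 0, so result = 1
  (((~B /\ B) -> C) /\ B) = min(1, 0.5) = 0.5
  ~A: Gödel ¬ of 0.25 = 0 (operand ≠ 0)
  (A \/ ~A) = max(0.25, 0) = 0.25
  ((((~B /\ B) -> C) /\ B) -> (A \/ ~A)): 0.5 > 0.25, so result = 0.25
  ((A -> (~B \/ C)) \/ ((((~B /\ B) -> C) /\ B) -> (A \/ ~A))) = max(0, 0.25) = 0.25
Checking all 125 assignments confirms none give a value below 0.25.

0.25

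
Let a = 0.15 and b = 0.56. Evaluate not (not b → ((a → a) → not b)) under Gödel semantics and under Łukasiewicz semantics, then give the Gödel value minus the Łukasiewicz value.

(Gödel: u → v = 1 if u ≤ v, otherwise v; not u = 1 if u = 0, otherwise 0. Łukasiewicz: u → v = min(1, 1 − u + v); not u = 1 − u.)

Gödel evaluation:
  not b: Gödel ¬ of 0.56 = 0 (operand ≠ 0)
  (a → a): 0.15 ≤ 0.15, so result = 1
  not b: Gödel ¬ of 0.56 = 0 (operand ≠ 0)
  ((a → a) → not b): 1 > 0, so result = 0
  (not b → ((a → a) → not b)): 0 ≤ 0, so result = 1
  not (not b → ((a → a) → not b)): Gödel ¬ of 1 = 0 (operand ≠ 0)
  Gödel value = 0
Łukasiewicz evaluation:
  not b: Łukasiewicz ¬ gives 1 − 0.56 = 0.44
  (a → a): min(1, 1 − 0.15 + 0.15) = 1
  not b: Łukasiewicz ¬ gives 1 − 0.56 = 0.44
  ((a → a) → not b): min(1, 1 − 1 + 0.44) = 0.44
  (not b → ((a → a) → not b)): min(1, 1 − 0.44 + 0.44) = 1
  not (not b → ((a → a) → not b)): Łukasiewicz ¬ gives 1 − 1 = 0
  Łukasiewicz value = 0
Difference: 0 − 0 = 0.00

0.00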